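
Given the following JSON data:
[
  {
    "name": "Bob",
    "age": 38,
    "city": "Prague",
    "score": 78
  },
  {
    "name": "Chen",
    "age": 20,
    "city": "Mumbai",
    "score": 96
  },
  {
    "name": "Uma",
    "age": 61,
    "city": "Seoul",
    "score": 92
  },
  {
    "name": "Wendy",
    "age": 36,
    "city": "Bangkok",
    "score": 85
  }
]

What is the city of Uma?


Looking up record where name = Uma
Record index: 2
Field 'city' = Seoul

ANSWER: Seoul


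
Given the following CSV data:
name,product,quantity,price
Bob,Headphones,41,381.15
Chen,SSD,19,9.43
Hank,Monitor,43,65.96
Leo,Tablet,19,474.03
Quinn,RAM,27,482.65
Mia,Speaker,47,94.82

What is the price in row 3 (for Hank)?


Row 3: Hank
Column 'price' = 65.96

ANSWER: 65.96


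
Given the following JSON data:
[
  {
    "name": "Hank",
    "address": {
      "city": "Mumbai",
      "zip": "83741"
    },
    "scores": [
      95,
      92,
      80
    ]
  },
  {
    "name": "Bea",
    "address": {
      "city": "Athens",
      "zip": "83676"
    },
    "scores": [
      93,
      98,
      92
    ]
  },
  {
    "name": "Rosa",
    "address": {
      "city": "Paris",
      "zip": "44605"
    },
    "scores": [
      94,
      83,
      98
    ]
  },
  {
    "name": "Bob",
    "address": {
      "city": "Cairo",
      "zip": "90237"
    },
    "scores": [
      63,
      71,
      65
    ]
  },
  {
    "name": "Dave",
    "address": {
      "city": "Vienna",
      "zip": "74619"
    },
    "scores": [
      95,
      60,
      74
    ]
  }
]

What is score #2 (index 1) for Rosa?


Path: records[2].scores[1]
Value: 83

ANSWER: 83


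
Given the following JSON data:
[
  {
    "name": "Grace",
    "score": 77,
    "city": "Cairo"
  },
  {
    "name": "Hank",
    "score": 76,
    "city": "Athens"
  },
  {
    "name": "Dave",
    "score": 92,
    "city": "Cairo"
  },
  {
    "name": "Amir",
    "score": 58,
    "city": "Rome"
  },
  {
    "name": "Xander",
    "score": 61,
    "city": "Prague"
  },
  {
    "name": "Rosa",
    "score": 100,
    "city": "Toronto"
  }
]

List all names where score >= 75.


Filtering records where score >= 75:
  Grace (score=77) -> YES
  Hank (score=76) -> YES
  Dave (score=92) -> YES
  Amir (score=58) -> no
  Xander (score=61) -> no
  Rosa (score=100) -> YES


ANSWER: Grace, Hank, Dave, Rosa


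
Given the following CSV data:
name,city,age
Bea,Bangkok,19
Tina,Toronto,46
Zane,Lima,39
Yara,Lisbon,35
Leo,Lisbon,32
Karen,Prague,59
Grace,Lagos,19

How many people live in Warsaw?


Scanning city column for 'Warsaw':
Total matches: 0

ANSWER: 0


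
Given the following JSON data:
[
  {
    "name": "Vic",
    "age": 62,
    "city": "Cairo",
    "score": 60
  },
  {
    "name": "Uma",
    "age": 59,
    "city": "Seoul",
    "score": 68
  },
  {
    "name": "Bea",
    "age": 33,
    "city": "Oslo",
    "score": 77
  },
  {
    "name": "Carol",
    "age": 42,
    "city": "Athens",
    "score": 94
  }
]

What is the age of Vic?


Looking up record where name = Vic
Record index: 0
Field 'age' = 62

ANSWER: 62


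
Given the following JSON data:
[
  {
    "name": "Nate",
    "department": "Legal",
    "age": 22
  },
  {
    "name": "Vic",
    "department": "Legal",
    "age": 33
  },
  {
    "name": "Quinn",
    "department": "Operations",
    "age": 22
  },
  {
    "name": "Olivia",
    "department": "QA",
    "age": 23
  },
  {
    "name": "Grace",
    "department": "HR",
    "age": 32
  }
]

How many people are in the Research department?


Scanning records for department = Research
  No matches found
Count: 0

ANSWER: 0


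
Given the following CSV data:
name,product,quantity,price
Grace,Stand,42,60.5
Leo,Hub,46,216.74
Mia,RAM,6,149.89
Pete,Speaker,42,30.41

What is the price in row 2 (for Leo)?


Row 2: Leo
Column 'price' = 216.74

ANSWER: 216.74


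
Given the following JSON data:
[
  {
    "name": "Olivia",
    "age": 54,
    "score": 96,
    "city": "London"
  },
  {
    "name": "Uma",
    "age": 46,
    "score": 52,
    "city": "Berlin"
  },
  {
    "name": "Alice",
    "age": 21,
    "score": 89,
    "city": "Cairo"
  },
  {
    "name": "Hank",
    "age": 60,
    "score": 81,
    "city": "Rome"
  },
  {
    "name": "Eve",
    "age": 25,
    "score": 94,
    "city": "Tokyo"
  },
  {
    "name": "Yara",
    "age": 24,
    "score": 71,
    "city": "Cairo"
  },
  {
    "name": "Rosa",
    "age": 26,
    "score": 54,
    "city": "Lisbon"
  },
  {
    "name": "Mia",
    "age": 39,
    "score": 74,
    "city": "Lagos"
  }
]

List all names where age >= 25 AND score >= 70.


Checking both conditions:
  Olivia (age=54, score=96) -> YES
  Uma (age=46, score=52) -> no
  Alice (age=21, score=89) -> no
  Hank (age=60, score=81) -> YES
  Eve (age=25, score=94) -> YES
  Yara (age=24, score=71) -> no
  Rosa (age=26, score=54) -> no
  Mia (age=39, score=74) -> YES


ANSWER: Olivia, Hank, Eve, Mia


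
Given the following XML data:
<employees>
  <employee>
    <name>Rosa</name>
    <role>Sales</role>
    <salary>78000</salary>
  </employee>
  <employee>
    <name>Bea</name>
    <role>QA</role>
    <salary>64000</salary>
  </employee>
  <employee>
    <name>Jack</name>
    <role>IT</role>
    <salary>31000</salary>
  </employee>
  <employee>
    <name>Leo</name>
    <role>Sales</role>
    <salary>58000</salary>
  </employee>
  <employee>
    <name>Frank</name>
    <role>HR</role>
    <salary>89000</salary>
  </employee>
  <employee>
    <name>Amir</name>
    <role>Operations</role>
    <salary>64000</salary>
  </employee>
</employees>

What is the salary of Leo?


Searching for <employee> with <name>Leo</name>
Found at position 4
<salary>58000</salary>

ANSWER: 58000


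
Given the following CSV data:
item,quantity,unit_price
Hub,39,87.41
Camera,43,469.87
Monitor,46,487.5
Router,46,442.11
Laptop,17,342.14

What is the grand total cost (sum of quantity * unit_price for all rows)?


Computing row totals:
  Hub: 39 * 87.41 = 3408.99
  Camera: 43 * 469.87 = 20204.41
  Monitor: 46 * 487.5 = 22425.0
  Router: 46 * 442.11 = 20337.06
  Laptop: 17 * 342.14 = 5816.38
Grand total = 3408.99 + 20204.41 + 22425.0 + 20337.06 + 5816.38 = 72191.84

ANSWER: 72191.84


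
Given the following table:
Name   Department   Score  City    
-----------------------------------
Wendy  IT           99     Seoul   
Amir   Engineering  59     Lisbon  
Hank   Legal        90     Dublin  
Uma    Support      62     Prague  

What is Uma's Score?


Row 4: Uma
Score = 62

ANSWER: 62


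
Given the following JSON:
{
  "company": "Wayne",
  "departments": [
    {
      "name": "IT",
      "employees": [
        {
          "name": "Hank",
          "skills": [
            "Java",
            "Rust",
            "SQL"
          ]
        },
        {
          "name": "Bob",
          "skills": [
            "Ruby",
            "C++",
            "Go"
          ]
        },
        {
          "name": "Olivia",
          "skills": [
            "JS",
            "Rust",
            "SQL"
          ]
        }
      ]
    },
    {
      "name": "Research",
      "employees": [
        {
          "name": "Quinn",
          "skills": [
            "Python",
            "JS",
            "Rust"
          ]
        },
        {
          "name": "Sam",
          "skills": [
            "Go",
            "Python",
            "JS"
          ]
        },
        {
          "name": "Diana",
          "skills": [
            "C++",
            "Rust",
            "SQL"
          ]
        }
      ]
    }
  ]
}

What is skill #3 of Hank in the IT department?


Path: departments[0].employees[0].skills[2]
Value: SQL

ANSWER: SQL


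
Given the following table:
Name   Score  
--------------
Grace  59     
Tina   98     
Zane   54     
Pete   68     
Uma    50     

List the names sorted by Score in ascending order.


Sorting by Score (ascending):
  Uma: 50
  Zane: 54
  Grace: 59
  Pete: 68
  Tina: 98


ANSWER: Uma, Zane, Grace, Pete, Tina


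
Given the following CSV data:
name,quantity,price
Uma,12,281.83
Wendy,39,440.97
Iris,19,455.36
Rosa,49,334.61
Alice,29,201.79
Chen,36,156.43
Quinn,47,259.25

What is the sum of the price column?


Values in 'price' column:
  Row 1: 281.83
  Row 2: 440.97
  Row 3: 455.36
  Row 4: 334.61
  Row 5: 201.79
  Row 6: 156.43
  Row 7: 259.25
Sum = 281.83 + 440.97 + 455.36 + 334.61 + 201.79 + 156.43 + 259.25 = 2130.24

ANSWER: 2130.24


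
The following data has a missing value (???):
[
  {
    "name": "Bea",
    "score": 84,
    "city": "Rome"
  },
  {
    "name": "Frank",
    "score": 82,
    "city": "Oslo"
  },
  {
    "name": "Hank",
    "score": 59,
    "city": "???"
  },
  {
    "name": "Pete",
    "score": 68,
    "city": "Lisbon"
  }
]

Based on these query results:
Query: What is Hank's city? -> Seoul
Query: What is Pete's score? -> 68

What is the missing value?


The missing value is Hank's city
From query: Hank's city = Seoul

ANSWER: Seoul


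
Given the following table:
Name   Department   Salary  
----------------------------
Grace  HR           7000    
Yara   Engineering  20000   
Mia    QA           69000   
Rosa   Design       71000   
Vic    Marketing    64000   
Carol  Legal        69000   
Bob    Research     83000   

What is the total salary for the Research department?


Research department members:
  Bob: 83000
Total = 83000 = 83000

ANSWER: 83000


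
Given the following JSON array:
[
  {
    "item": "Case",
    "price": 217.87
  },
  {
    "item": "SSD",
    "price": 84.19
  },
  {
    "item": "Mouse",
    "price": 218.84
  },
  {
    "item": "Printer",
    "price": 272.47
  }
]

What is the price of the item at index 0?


Array index 0 -> Case
price = 217.87

ANSWER: 217.87


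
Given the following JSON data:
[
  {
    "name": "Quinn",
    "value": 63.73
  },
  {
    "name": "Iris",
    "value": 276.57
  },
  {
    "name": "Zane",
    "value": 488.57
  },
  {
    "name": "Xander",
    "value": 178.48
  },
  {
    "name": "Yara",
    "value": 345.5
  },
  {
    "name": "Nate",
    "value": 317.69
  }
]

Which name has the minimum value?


Comparing values:
  Quinn: 63.73
  Iris: 276.57
  Zane: 488.57
  Xander: 178.48
  Yara: 345.5
  Nate: 317.69
Minimum: Quinn (63.73)

ANSWER: Quinn


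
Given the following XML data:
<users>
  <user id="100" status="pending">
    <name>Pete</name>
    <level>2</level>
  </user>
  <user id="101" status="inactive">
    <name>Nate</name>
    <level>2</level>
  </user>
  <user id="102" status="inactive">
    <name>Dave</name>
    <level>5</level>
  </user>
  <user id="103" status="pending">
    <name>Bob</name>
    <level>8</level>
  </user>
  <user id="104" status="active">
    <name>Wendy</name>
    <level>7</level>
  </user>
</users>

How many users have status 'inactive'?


Counting users with status='inactive':
  Nate (id=101) -> MATCH
  Dave (id=102) -> MATCH
Count: 2

ANSWER: 2


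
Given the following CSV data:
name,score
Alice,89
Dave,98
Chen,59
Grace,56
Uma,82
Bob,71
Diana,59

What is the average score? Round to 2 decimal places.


Scores: 89, 98, 59, 56, 82, 71, 59
Sum = 514
Count = 7
Average = 514 / 7 = 73.43

ANSWER: 73.43


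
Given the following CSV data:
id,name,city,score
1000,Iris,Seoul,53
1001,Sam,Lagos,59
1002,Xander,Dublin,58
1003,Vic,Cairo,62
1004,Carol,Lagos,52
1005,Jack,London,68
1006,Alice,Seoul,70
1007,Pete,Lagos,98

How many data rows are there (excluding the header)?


Counting rows (excluding header):
Header: id,name,city,score
Data rows: 8

ANSWER: 8


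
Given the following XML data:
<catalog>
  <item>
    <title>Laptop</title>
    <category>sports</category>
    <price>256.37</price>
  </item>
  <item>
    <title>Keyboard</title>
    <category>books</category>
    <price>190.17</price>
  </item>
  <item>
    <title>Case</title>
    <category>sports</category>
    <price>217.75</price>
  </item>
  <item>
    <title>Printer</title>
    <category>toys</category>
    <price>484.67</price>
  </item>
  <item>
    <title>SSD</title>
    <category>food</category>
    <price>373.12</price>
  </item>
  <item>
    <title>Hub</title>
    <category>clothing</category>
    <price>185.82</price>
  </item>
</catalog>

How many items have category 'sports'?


Scanning <item> elements for <category>sports</category>:
  Item 1: Laptop -> MATCH
  Item 3: Case -> MATCH
Count: 2

ANSWER: 2


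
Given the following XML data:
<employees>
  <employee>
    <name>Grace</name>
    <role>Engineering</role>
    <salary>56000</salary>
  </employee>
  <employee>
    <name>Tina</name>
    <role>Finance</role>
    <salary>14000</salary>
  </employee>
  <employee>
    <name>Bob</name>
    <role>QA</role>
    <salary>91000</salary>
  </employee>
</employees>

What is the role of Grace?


Searching for <employee> with <name>Grace</name>
Found at position 1
<role>Engineering</role>

ANSWER: Engineering


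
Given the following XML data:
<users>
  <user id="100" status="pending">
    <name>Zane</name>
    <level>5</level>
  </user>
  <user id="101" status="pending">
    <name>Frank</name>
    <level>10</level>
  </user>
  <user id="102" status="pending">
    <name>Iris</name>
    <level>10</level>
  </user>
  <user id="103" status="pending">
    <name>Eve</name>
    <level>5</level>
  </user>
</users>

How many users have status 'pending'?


Counting users with status='pending':
  Zane (id=100) -> MATCH
  Frank (id=101) -> MATCH
  Iris (id=102) -> MATCH
  Eve (id=103) -> MATCH
Count: 4

ANSWER: 4


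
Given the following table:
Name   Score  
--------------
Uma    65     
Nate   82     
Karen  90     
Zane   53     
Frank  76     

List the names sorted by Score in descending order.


Sorting by Score (descending):
  Karen: 90
  Nate: 82
  Frank: 76
  Uma: 65
  Zane: 53


ANSWER: Karen, Nate, Frank, Uma, Zane


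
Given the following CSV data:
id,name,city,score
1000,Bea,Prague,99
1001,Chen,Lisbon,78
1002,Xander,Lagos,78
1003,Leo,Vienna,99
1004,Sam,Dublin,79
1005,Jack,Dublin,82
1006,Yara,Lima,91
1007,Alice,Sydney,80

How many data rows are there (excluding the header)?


Counting rows (excluding header):
Header: id,name,city,score
Data rows: 8

ANSWER: 8


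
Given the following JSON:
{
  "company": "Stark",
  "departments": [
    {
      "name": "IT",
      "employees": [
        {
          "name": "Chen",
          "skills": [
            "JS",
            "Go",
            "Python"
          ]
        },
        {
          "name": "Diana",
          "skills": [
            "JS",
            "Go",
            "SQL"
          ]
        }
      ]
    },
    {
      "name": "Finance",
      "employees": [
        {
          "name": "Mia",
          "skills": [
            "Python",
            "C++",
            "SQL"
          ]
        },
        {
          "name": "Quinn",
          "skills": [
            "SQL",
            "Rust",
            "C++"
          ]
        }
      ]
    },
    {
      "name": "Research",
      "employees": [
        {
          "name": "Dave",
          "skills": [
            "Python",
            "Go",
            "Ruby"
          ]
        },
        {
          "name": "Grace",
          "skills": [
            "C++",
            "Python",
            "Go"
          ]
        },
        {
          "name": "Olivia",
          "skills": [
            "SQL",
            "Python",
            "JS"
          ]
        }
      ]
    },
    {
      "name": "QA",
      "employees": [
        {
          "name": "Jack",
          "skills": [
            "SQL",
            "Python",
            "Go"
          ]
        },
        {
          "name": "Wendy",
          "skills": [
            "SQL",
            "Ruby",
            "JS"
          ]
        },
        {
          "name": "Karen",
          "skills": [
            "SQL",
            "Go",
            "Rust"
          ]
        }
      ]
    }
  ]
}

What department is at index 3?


Path: departments[3].name
Value: QA

ANSWER: QA


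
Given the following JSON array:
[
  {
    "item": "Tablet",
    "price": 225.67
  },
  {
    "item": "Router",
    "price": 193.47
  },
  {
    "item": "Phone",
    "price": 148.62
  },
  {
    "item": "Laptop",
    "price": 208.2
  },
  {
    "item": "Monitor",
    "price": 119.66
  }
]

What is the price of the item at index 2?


Array index 2 -> Phone
price = 148.62

ANSWER: 148.62


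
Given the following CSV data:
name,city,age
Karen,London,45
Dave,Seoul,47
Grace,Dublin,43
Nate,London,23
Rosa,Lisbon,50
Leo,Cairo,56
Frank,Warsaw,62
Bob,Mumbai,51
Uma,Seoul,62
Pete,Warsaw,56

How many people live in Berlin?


Scanning city column for 'Berlin':
Total matches: 0

ANSWER: 0


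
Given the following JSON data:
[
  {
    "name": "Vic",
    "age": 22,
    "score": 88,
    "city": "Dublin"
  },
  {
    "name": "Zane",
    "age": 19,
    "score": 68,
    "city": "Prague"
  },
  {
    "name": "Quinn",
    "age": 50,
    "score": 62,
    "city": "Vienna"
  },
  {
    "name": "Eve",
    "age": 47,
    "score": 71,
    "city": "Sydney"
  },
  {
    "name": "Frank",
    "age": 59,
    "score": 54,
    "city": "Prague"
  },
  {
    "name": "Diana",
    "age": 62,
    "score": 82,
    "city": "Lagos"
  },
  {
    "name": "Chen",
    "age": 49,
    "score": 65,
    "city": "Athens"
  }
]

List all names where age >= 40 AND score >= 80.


Checking both conditions:
  Vic (age=22, score=88) -> no
  Zane (age=19, score=68) -> no
  Quinn (age=50, score=62) -> no
  Eve (age=47, score=71) -> no
  Frank (age=59, score=54) -> no
  Diana (age=62, score=82) -> YES
  Chen (age=49, score=65) -> no


ANSWER: Diana


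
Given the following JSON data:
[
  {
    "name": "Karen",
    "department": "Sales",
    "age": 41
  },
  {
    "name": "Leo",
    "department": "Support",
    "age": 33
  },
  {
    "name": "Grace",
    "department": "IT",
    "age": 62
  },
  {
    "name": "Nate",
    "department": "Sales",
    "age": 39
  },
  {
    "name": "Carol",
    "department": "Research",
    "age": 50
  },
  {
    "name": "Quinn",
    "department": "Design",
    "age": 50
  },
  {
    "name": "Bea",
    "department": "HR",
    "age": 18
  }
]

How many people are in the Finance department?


Scanning records for department = Finance
  No matches found
Count: 0

ANSWER: 0


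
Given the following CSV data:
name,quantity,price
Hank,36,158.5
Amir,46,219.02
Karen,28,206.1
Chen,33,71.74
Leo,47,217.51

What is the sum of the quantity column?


Values in 'quantity' column:
  Row 1: 36
  Row 2: 46
  Row 3: 28
  Row 4: 33
  Row 5: 47
Sum = 36 + 46 + 28 + 33 + 47 = 190

ANSWER: 190


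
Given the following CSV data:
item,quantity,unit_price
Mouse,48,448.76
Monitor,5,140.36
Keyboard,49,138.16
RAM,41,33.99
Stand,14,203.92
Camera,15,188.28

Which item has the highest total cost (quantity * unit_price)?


Computing row totals:
  Mouse: 21540.48
  Monitor: 701.8
  Keyboard: 6769.84
  RAM: 1393.59
  Stand: 2854.88
  Camera: 2824.2
Maximum: Mouse (21540.48)

ANSWER: Mouse


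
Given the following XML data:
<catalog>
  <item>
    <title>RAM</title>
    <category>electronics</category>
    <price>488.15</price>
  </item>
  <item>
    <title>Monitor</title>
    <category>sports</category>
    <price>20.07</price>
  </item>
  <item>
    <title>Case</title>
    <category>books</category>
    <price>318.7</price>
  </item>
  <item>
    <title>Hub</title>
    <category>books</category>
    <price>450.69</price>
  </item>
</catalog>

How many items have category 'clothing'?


Scanning <item> elements for <category>clothing</category>:
Count: 0

ANSWER: 0


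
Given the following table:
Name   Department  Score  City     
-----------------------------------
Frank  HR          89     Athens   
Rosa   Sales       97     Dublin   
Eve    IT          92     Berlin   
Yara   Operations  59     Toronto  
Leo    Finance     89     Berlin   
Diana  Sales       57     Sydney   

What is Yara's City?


Row 4: Yara
City = Toronto

ANSWER: Toronto


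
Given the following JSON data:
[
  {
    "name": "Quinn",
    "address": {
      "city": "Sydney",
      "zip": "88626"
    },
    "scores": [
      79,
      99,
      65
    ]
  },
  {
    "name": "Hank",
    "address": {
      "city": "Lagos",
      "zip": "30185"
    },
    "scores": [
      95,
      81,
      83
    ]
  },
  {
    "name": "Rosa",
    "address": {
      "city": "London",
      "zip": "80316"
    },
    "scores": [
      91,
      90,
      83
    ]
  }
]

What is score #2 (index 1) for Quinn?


Path: records[0].scores[1]
Value: 99

ANSWER: 99


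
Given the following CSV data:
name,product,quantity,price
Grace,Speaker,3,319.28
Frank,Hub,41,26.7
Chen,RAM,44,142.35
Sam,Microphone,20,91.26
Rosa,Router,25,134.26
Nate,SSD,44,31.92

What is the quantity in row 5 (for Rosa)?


Row 5: Rosa
Column 'quantity' = 25

ANSWER: 25


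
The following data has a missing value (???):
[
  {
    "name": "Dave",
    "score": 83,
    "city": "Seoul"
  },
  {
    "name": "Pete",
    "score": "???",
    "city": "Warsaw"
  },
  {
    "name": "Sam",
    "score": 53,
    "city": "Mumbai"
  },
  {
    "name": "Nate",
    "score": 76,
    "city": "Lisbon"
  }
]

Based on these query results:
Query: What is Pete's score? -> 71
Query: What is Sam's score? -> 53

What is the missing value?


The missing value is Pete's score
From query: Pete's score = 71

ANSWER: 71


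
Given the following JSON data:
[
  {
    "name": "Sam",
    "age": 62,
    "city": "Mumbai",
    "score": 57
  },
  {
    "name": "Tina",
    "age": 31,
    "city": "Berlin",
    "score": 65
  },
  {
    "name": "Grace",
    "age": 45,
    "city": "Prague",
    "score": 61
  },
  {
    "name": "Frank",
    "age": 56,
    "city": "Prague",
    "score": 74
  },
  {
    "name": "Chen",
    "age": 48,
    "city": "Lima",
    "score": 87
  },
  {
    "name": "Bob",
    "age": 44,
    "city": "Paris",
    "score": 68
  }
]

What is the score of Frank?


Looking up record where name = Frank
Record index: 3
Field 'score' = 74

ANSWER: 74


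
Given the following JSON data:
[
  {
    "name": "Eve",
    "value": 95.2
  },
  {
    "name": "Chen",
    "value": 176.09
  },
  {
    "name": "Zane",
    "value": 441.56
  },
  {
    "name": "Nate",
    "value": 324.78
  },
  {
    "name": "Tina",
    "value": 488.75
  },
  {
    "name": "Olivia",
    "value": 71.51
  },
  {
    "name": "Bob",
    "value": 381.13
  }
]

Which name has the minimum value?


Comparing values:
  Eve: 95.2
  Chen: 176.09
  Zane: 441.56
  Nate: 324.78
  Tina: 488.75
  Olivia: 71.51
  Bob: 381.13
Minimum: Olivia (71.51)

ANSWER: Olivia


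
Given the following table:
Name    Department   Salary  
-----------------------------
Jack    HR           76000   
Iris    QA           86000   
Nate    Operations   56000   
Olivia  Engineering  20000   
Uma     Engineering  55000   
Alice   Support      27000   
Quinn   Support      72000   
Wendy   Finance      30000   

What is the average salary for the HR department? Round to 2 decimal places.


HR department members:
  Jack: 76000
Sum = 76000
Count = 1
Average = 76000 / 1 = 76000.00

ANSWER: 76000.00


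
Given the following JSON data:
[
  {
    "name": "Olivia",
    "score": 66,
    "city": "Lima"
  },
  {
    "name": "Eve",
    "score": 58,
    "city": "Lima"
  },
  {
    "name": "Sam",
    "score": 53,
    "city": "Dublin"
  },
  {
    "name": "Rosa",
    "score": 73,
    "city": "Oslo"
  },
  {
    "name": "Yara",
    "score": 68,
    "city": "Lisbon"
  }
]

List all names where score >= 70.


Filtering records where score >= 70:
  Olivia (score=66) -> no
  Eve (score=58) -> no
  Sam (score=53) -> no
  Rosa (score=73) -> YES
  Yara (score=68) -> no


ANSWER: Rosa


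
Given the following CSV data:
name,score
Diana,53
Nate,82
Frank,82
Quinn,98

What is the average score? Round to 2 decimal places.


Scores: 53, 82, 82, 98
Sum = 315
Count = 4
Average = 315 / 4 = 78.75

ANSWER: 78.75


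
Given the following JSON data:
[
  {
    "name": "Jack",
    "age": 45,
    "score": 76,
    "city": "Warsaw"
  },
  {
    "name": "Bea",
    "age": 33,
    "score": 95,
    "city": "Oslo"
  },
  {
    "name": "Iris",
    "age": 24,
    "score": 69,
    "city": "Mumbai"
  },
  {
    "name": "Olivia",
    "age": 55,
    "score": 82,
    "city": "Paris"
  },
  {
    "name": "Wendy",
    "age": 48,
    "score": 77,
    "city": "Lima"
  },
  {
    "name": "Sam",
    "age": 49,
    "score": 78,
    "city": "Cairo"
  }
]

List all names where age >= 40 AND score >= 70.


Checking both conditions:
  Jack (age=45, score=76) -> YES
  Bea (age=33, score=95) -> no
  Iris (age=24, score=69) -> no
  Olivia (age=55, score=82) -> YES
  Wendy (age=48, score=77) -> YES
  Sam (age=49, score=78) -> YES


ANSWER: Jack, Olivia, Wendy, Sam


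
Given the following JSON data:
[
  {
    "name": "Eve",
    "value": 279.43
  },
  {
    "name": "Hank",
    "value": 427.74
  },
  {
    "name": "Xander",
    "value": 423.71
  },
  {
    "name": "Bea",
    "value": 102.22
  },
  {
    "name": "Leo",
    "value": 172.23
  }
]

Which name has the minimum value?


Comparing values:
  Eve: 279.43
  Hank: 427.74
  Xander: 423.71
  Bea: 102.22
  Leo: 172.23
Minimum: Bea (102.22)

ANSWER: Bea


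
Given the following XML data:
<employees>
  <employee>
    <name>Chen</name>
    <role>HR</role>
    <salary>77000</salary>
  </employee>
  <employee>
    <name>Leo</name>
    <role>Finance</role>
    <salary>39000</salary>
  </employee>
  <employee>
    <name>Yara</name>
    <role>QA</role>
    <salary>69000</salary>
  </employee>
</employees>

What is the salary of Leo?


Searching for <employee> with <name>Leo</name>
Found at position 2
<salary>39000</salary>

ANSWER: 39000


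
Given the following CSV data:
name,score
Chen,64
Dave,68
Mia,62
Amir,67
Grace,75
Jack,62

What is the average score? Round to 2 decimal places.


Scores: 64, 68, 62, 67, 75, 62
Sum = 398
Count = 6
Average = 398 / 6 = 66.33

ANSWER: 66.33


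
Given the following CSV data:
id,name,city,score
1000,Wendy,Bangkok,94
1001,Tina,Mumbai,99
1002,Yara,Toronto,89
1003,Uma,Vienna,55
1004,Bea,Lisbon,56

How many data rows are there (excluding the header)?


Counting rows (excluding header):
Header: id,name,city,score
Data rows: 5

ANSWER: 5


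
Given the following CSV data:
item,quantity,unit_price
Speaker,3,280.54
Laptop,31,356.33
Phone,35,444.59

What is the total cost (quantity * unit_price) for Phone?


Row: Phone
quantity = 35
unit_price = 444.59
total = 35 * 444.59 = 15560.65

ANSWER: 15560.65


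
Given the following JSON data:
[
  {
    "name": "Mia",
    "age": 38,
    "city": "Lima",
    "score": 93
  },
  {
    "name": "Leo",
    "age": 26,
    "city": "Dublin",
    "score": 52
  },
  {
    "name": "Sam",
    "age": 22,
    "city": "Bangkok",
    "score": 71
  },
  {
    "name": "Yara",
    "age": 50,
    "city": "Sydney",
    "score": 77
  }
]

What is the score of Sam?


Looking up record where name = Sam
Record index: 2
Field 'score' = 71

ANSWER: 71


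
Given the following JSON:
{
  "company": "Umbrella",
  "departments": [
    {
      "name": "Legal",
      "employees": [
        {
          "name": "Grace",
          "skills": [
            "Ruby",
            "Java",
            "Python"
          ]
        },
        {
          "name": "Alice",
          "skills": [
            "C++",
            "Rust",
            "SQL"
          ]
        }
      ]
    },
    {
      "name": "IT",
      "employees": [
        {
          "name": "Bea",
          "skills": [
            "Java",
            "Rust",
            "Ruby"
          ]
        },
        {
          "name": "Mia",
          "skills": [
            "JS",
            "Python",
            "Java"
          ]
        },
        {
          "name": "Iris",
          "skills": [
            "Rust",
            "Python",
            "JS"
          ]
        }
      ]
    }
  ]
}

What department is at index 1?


Path: departments[1].name
Value: IT

ANSWER: IT


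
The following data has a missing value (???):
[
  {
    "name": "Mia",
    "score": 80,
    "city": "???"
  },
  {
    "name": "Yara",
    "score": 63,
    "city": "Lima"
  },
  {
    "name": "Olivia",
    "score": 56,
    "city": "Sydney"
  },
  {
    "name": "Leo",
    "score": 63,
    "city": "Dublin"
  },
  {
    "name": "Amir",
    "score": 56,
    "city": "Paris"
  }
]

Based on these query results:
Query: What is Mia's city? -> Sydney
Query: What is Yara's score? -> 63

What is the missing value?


The missing value is Mia's city
From query: Mia's city = Sydney

ANSWER: Sydney


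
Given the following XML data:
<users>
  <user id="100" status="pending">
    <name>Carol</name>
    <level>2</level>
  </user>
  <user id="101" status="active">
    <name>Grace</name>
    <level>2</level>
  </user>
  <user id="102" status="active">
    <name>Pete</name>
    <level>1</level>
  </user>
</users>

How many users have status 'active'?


Counting users with status='active':
  Grace (id=101) -> MATCH
  Pete (id=102) -> MATCH
Count: 2

ANSWER: 2


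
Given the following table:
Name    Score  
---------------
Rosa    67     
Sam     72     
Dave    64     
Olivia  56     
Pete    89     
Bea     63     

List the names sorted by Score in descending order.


Sorting by Score (descending):
  Pete: 89
  Sam: 72
  Rosa: 67
  Dave: 64
  Bea: 63
  Olivia: 56


ANSWER: Pete, Sam, Rosa, Dave, Bea, Olivia


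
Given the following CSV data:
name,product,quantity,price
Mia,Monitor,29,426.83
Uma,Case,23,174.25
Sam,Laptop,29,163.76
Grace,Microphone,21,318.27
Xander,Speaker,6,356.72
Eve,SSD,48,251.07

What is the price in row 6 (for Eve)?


Row 6: Eve
Column 'price' = 251.07

ANSWER: 251.07


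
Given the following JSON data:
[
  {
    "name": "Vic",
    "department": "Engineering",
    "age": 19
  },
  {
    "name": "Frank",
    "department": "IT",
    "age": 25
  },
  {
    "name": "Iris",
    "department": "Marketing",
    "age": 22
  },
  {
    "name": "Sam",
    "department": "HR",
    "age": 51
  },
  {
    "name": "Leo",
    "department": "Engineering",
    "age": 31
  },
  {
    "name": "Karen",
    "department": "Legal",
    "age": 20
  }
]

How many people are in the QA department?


Scanning records for department = QA
  No matches found
Count: 0

ANSWER: 0


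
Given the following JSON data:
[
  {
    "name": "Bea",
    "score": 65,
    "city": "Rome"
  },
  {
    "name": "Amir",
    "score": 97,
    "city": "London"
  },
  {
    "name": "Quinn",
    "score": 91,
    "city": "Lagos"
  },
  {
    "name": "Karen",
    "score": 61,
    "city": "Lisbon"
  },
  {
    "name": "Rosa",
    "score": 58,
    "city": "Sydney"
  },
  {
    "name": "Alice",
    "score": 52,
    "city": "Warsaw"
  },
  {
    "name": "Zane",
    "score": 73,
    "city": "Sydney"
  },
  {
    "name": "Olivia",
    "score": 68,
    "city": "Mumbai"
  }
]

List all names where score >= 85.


Filtering records where score >= 85:
  Bea (score=65) -> no
  Amir (score=97) -> YES
  Quinn (score=91) -> YES
  Karen (score=61) -> no
  Rosa (score=58) -> no
  Alice (score=52) -> no
  Zane (score=73) -> no
  Olivia (score=68) -> no


ANSWER: Amir, Quinn


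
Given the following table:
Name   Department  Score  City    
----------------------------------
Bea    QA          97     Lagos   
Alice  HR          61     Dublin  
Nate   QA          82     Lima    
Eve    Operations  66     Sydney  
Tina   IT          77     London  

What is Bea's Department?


Row 1: Bea
Department = QA

ANSWER: QA


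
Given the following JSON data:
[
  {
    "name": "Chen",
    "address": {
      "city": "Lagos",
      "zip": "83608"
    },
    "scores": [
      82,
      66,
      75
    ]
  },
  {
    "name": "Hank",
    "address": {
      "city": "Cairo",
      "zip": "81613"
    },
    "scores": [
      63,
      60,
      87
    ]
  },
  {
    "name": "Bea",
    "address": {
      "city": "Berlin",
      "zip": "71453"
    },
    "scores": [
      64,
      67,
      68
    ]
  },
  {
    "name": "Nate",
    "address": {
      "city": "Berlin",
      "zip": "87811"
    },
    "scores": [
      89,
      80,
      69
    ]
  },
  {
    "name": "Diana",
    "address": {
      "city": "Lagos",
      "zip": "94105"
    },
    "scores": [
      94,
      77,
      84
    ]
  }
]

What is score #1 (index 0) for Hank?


Path: records[1].scores[0]
Value: 63

ANSWER: 63


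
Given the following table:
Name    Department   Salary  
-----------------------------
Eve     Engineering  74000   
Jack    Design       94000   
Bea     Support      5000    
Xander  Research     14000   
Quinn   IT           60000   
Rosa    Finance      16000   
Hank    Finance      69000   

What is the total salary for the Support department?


Support department members:
  Bea: 5000
Total = 5000 = 5000

ANSWER: 5000


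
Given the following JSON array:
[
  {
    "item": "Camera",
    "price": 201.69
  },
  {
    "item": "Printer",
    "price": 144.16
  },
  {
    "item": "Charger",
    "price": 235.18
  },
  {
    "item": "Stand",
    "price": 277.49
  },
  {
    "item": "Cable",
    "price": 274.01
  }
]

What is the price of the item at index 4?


Array index 4 -> Cable
price = 274.01

ANSWER: 274.01


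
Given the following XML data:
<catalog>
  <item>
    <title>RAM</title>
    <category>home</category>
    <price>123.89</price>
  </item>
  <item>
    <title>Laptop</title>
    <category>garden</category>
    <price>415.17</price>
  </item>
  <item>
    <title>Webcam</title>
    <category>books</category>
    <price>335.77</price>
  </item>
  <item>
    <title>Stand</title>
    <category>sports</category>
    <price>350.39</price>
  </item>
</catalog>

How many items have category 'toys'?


Scanning <item> elements for <category>toys</category>:
Count: 0

ANSWER: 0


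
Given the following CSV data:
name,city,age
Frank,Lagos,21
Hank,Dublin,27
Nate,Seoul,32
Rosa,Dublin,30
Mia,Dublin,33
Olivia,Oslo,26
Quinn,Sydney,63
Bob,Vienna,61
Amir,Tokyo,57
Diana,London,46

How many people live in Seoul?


Scanning city column for 'Seoul':
  Row 3: Nate -> MATCH
Total matches: 1

ANSWER: 1


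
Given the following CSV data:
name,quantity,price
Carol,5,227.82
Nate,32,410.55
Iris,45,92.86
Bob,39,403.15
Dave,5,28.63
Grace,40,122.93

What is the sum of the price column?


Values in 'price' column:
  Row 1: 227.82
  Row 2: 410.55
  Row 3: 92.86
  Row 4: 403.15
  Row 5: 28.63
  Row 6: 122.93
Sum = 227.82 + 410.55 + 92.86 + 403.15 + 28.63 + 122.93 = 1285.94

ANSWER: 1285.94


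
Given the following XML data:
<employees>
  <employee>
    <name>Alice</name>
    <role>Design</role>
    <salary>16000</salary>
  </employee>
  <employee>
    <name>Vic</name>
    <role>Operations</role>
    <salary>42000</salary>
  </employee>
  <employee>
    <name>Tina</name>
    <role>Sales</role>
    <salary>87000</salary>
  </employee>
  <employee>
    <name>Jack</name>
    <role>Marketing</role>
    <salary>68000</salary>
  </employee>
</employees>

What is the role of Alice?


Searching for <employee> with <name>Alice</name>
Found at position 1
<role>Design</role>

ANSWER: Design


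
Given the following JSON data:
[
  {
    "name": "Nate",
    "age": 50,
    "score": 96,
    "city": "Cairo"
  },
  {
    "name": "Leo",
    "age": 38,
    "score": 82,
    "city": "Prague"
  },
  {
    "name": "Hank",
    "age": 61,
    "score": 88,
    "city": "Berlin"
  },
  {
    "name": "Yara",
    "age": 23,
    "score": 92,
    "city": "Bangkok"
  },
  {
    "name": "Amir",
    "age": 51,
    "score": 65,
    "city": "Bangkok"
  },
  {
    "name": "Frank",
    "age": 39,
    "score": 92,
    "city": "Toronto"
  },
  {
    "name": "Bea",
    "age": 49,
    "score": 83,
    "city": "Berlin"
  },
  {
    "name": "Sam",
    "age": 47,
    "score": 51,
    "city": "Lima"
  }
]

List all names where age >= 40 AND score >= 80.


Checking both conditions:
  Nate (age=50, score=96) -> YES
  Leo (age=38, score=82) -> no
  Hank (age=61, score=88) -> YES
  Yara (age=23, score=92) -> no
  Amir (age=51, score=65) -> no
  Frank (age=39, score=92) -> no
  Bea (age=49, score=83) -> YES
  Sam (age=47, score=51) -> no


ANSWER: Nate, Hank, Bea


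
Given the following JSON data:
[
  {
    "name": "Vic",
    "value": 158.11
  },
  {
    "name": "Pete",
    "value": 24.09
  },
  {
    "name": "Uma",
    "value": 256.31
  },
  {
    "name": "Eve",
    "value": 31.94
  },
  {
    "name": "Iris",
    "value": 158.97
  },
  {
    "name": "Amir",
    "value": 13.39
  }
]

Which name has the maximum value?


Comparing values:
  Vic: 158.11
  Pete: 24.09
  Uma: 256.31
  Eve: 31.94
  Iris: 158.97
  Amir: 13.39
Maximum: Uma (256.31)

ANSWER: Uma


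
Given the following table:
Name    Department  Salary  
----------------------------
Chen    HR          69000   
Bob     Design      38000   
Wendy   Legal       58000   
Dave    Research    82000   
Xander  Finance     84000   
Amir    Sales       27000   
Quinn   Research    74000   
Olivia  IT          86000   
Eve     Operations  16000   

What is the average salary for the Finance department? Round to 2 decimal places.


Finance department members:
  Xander: 84000
Sum = 84000
Count = 1
Average = 84000 / 1 = 84000.00

ANSWER: 84000.00


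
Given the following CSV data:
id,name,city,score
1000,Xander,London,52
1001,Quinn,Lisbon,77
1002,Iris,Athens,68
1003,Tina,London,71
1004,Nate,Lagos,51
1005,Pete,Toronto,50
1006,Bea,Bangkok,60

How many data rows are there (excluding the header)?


Counting rows (excluding header):
Header: id,name,city,score
Data rows: 7

ANSWER: 7


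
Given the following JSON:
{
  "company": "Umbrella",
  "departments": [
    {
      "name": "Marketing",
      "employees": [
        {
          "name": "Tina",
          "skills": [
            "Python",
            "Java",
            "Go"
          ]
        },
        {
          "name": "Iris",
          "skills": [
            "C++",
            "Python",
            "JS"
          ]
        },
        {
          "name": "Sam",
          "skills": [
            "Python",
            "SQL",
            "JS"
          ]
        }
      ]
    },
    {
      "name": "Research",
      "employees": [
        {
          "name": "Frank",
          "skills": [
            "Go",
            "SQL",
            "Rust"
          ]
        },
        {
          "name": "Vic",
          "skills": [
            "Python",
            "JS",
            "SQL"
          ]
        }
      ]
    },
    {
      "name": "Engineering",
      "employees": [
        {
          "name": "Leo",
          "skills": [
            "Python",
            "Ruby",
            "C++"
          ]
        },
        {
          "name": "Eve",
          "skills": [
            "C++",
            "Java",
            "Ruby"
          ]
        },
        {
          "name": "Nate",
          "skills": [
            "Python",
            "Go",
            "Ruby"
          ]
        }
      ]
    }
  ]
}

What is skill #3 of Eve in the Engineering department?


Path: departments[2].employees[1].skills[2]
Value: Ruby

ANSWER: Ruby


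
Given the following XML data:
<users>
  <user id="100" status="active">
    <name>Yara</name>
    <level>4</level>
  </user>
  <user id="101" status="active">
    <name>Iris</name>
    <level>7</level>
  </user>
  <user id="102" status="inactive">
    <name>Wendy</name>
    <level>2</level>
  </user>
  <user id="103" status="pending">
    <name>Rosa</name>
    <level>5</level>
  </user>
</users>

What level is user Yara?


Finding user: Yara
<level>4</level>

ANSWER: 4


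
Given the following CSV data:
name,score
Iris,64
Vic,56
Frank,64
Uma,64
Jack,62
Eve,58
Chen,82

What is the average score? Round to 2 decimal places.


Scores: 64, 56, 64, 64, 62, 58, 82
Sum = 450
Count = 7
Average = 450 / 7 = 64.29

ANSWER: 64.29


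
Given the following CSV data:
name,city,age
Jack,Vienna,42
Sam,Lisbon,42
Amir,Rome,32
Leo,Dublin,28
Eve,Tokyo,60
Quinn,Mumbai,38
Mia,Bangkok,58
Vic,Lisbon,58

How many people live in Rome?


Scanning city column for 'Rome':
  Row 3: Amir -> MATCH
Total matches: 1

ANSWER: 1


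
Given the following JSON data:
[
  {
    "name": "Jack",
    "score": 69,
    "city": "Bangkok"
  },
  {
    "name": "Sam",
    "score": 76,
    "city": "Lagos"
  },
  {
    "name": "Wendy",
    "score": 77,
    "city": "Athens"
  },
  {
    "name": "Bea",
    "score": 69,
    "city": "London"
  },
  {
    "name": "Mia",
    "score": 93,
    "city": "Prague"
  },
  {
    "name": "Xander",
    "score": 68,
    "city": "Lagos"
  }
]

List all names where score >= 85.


Filtering records where score >= 85:
  Jack (score=69) -> no
  Sam (score=76) -> no
  Wendy (score=77) -> no
  Bea (score=69) -> no
  Mia (score=93) -> YES
  Xander (score=68) -> no


ANSWER: Mia
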